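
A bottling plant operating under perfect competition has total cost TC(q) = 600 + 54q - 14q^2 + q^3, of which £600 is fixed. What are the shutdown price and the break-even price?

Shutdown price = min AVC. AVC = 54 - 14q + q^2, with vertex at q = 7 and minimum £5.
ATC = 600/q + 54 - 14q + q^2. Setting dATC/dq = −600/q^2 − 14 + 2q = 0 gives q = 10 (since 2·10^3 − 14·10^2 = 600).
min ATC = 600/10 + 54 − 14·10 + 10^2 = £74. That is the break-even price.
Between these two prices the firm operates at a loss; above £74 it earns a profit.

Shutdown price = £5; break-even price = £74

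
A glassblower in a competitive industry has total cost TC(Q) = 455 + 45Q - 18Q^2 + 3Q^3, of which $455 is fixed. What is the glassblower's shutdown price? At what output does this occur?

The shutdown price is the minimum of AVC. VC = 45Q - 18Q^2 + 3Q^3, so AVC = 45 - 18Q + 3Q^2.
dAVC/dQ = -18 + 6Q = 0 gives Q = 3. min AVC = 45 - 18·3 + 3·3^2 = 18.
The firm shuts down for any P below $18.

$18 per unit, at Q = 3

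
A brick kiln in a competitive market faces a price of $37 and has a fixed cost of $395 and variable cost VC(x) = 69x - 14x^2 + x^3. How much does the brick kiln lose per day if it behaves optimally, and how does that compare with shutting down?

Profit = -$267 at x = 8

AVC = 69 - 14x + x^2; min AVC = $20 at x = 7. Since P = $37 ≥ min AVC, the firm produces.
With MC = 69 - 28x + 3x^2, P = MC on the upward-sloping part at x* = 8.
TR = 37·8 = 296. TC = 395 + 168 = 563. Profit = 296 − 563 = -$267.
That loss of $267 beats the $395 the firm would lose by shutting down; producing recovers $128 of fixed cost.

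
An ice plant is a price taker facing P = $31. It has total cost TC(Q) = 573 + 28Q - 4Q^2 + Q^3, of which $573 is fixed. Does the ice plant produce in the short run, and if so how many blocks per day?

Produce at Q = 3

Variable cost is VC = 28Q - 4Q^2 + Q^3, so AVC = VC/Q = 28 - 4Q + Q^2 and MC = dTC/dQ = 28 - 8Q + 3Q^2.
AVC is minimized where dAVC/dQ = -4 + 2Q = 0, at Q = 2; min AVC = 28 - 4·2 + 2^2 = $24.
Because $31 ≥ $24, revenue can cover variable cost; the firm operates.
Solving P = MC: -3 - 8Q + 3Q^2 = 0 ⇒ Q = -1/3 or 3. On the upward-sloping branch, Q* = 3.
Check: AVC at Q = 3 is $25 ≤ P, so revenue covers variable cost.
Profit = P·Q − TC = 31·3 − 648 = -$555, a loss, but smaller than the $573 fixed cost the firm would lose by shutting down.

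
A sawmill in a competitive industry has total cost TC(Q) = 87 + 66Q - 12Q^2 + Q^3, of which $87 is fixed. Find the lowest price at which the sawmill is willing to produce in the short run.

$30 per unit

The shutdown price is the minimum of AVC. VC = 66Q - 12Q^2 + Q^3, so AVC = 66 - 12Q + Q^2.
At the minimum of AVC, MC = AVC. MC = 66 - 24Q + 3Q^2; setting MC = AVC gives 2Q^2 - 12Q = 0, so Q = 6. min AVC = 30.
For P < $30 the firm produces nothing.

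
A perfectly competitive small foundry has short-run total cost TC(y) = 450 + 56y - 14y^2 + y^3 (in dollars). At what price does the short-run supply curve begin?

$7 per unit

The firm shuts down when price falls below the minimum of average variable cost. AVC = VC/y = 56 - 14y + y^2.
At the minimum of AVC, MC = AVC. MC = 56 - 28y + 3y^2; setting MC = AVC gives 2y^2 - 14y = 0, so y = 7. min AVC = 7.
So the shutdown price is $7.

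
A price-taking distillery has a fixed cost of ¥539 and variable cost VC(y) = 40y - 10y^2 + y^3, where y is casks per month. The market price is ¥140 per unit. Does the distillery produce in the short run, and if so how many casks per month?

Variable cost is VC = 40y - 10y^2 + y^3, so AVC = VC/y = 40 - 10y + y^2 and MC = dTC/dy = 40 - 20y + 3y^2.
The AVC parabola has its vertex at y = 10/2 = 5, where AVC = 40 - 10·5 + 5^2 = ¥15.
P = ¥140 exceeds min AVC = ¥15, so the firm stays open.
P = MC gives -100 - 20y + 3y^2 = 0, with roots -10/3 and 10. Take the larger (rising MC): y* = 10.
Check: AVC at y = 10 is ¥40 ≤ P, so revenue covers variable cost.
Profit = P·y − TC = 140·10 − 939 = ¥461.

Produce at y = 10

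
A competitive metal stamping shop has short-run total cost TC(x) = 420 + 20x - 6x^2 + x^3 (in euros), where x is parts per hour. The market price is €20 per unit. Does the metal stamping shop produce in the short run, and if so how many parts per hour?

Produce at x = 4

Strip out fixed cost: VC = 20x - 6x^2 + x^3. Then AVC = 20 - 6x + x^2 and MC = 20 - 12x + 3x^2.
The AVC parabola has its vertex at x = 6/2 = 3, where AVC = 20 - 6·3 + 3^2 = €11.
Because €20 ≥ €11, revenue can cover variable cost; the firm operates.
Solving P = MC: -12x + 3x^2 = 0 ⇒ x = 0 or 4. On the upward-sloping branch, x* = 4.
Check: AVC at x = 4 is €12 ≤ P, so revenue covers variable cost.
Profit = P·x − TC = 20·4 − 468 = -€388, a loss, but smaller than the €420 fixed cost the firm would lose by shutting down.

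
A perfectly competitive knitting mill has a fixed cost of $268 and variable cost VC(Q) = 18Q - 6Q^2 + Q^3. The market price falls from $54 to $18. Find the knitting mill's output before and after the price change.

MC = 18 - 12Q + 3Q^2; the shutdown threshold is min AVC = $9 (at Q = 3).
With P = $54 above the shutdown price, P = MC gives Q = 6.
At P = $18 ≥ min AVC, set P = MC: Q = 4. The firm stays open but cuts output.

Output falls from 6 to 4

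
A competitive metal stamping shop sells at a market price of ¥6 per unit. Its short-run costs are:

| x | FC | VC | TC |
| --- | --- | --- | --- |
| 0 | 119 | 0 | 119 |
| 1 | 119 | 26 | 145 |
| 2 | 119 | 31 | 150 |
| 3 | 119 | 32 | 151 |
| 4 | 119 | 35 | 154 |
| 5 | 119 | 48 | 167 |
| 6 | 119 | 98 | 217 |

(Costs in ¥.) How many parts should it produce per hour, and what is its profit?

x = 0 (shut down); profit = -¥119

Tabulate TR − TC: x=0: -119; x=1: -139; x=2: -138; x=3: -133; x=4: -130; x=5: -137; x=6: -181.
Profit is highest at x = 0. Equivalently, the lowest AVC in the table is 35/4 ≈ ¥8.75 at x = 4, and P = ¥6 falls below it — price never covers variable cost, so the firm shuts down and loses only its fixed cost.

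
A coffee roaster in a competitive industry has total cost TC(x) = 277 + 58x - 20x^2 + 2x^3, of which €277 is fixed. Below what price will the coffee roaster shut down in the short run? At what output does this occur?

€8 per unit, at x = 5

Short-run supply begins at min AVC. From VC = 58x - 20x^2 + 2x^3, AVC = 58 - 20x + 2x^2.
dAVC/dx = -20 + 4x = 0 gives x = 5. min AVC = 58 - 20·5 + 2·5^2 = 8.
For P < €8 the firm produces nothing.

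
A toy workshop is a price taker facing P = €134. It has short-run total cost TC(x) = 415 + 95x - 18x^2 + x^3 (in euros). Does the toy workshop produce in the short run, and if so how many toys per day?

From TC, MC = TC'(x) = 95 - 36x + 3x^2 and AVC = VC/x = 95 - 18x + x^2.
AVC hits its minimum where MC = AVC, at x = 9, giving min AVC = 95 - 18·9 + 9^2 = €14.
Because €134 ≥ €14, revenue can cover variable cost; the firm operates.
Set P = MC: 134 = 95 - 36x + 3x^2 → -39 - 36x + 3x^2 = 0. The roots are x = -1 and x = 13; the profit-maximizing output is on the rising part of MC, so x* = 13.
Check: AVC at x = 13 is €30 ≤ P, so revenue covers variable cost.
Profit = P·x − TC = 134·13 − 805 = €937.

Produce at x = 13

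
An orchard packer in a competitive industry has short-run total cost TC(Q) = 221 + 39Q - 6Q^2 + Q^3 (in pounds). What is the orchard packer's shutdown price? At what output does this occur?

£30 per unit, at Q = 3

The firm shuts down when price falls below the minimum of average variable cost. AVC = VC/Q = 39 - 6Q + Q^2.
dAVC/dQ = -6 + 2Q = 0 gives Q = 3. min AVC = 39 - 6·3 + 3^2 = 30.
So the shutdown price is £30.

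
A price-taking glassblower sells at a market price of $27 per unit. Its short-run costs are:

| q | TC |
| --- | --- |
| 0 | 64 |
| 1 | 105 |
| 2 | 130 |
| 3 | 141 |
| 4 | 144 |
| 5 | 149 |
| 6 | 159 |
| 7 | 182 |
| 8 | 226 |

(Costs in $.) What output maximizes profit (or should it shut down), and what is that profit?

q = 7; profit = $7

Compute π = P·q − TC at each output: q=0: -64; q=1: -78; q=2: -76; q=3: -60; q=4: -36; q=5: -14; q=6: 3; q=7: 7; q=8: -10.
Profit is maximized at q = 7. AVC there is 118/7 = $16.86 ≤ P, so producing beats shutting down (which would give -$64).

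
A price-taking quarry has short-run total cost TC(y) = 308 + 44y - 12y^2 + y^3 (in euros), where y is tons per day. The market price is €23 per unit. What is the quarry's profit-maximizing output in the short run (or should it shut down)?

From TC, MC = TC'(y) = 44 - 24y + 3y^2 and AVC = VC/y = 44 - 12y + y^2.
The AVC parabola has its vertex at y = 12/2 = 6, where AVC = 44 - 12·6 + 6^2 = €8.
Because €23 ≥ €8, revenue can cover variable cost; the firm operates.
P = MC gives 21 - 24y + 3y^2 = 0, with roots 1 and 7. Take the larger (rising MC): y* = 7.
Check: AVC at y = 7 is €9 ≤ P, so revenue covers variable cost.
Profit = P·y − TC = 23·7 − 371 = -€210, a loss, but smaller than the €308 fixed cost the firm would lose by shutting down.

Produce at y = 7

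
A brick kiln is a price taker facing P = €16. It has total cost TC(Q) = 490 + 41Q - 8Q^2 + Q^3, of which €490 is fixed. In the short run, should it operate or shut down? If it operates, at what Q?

Shut down

Strip out fixed cost: VC = 41Q - 8Q^2 + Q^3. Then AVC = 41 - 8Q + Q^2 and MC = 41 - 16Q + 3Q^2.
AVC hits its minimum where MC = AVC, at Q = 4, giving min AVC = 41 - 8·4 + 4^2 = €25.
Since P = €16 < min AVC = €25, price fails to cover variable cost at any output.
Shutting down limits the loss to fixed cost, €490.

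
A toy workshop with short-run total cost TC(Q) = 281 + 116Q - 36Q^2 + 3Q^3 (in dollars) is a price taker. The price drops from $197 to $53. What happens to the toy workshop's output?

Output falls from 9 to 7

MC = 116 - 72Q + 9Q^2; the shutdown threshold is min AVC = $8 (at Q = 6).
With P = $197 above the shutdown price, P = MC gives Q = 9.
At P = $53 ≥ min AVC, set P = MC: Q = 7. The firm stays open but cuts output.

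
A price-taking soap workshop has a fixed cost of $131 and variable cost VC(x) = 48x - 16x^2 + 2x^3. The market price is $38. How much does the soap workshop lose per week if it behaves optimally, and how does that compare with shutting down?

AVC = 48 - 16x + 2x^2 has its minimum $16 at x = 4; price $38 clears that bar, so the firm operates.
MC = 48 - 32x + 6x^2. Setting P = MC and taking the root on the rising branch gives x* = 5.
TR = 38·5 = 190. TC = 131 + 90 = 221. Profit = 190 − 221 = -$31.
That loss of $31 beats the $131 the firm would lose by shutting down; producing recovers $100 of fixed cost.

Profit = -$31 at x = 5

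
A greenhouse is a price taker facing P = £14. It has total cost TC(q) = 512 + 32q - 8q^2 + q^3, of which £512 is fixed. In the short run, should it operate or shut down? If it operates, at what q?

Shut down

Strip out fixed cost: VC = 32q - 8q^2 + q^3. Then AVC = 32 - 8q + q^2 and MC = 32 - 16q + 3q^2.
The AVC parabola has its vertex at q = 8/2 = 4, where AVC = 32 - 8·4 + 4^2 = £16.
P = £14 lies below min AVC = £16; no output level covers variable cost.
Best response: produce nothing and absorb the £512 fixed cost.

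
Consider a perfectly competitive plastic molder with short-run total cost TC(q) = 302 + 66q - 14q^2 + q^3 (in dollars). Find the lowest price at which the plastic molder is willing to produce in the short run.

Short-run supply begins at min AVC. From VC = 66q - 14q^2 + q^3, AVC = 66 - 14q + q^2.
At the minimum of AVC, MC = AVC. MC = 66 - 28q + 3q^2; setting MC = AVC gives 2q^2 - 14q = 0, so q = 7. min AVC = 17.
So the shutdown price is $17.

$17 per unit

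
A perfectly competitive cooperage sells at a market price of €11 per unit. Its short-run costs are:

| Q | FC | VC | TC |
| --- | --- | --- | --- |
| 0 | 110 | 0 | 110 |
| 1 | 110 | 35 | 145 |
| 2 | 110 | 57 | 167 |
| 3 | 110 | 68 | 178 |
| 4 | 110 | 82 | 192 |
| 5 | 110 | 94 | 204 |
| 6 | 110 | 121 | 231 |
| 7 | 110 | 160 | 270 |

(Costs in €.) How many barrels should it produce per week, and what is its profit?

Q = 0 (shut down); profit = -€110

Profit at each row (π = 11Q − TC): Q=0: -110; Q=1: -134; Q=2: -145; Q=3: -145; Q=4: -148; Q=5: -149; Q=6: -165; Q=7: -193.
Profit is highest at Q = 0. Equivalently, the lowest AVC in the table is 94/5 ≈ €18.80 at Q = 5, and P = €11 falls below it — price never covers variable cost, so the firm shuts down and loses only its fixed cost.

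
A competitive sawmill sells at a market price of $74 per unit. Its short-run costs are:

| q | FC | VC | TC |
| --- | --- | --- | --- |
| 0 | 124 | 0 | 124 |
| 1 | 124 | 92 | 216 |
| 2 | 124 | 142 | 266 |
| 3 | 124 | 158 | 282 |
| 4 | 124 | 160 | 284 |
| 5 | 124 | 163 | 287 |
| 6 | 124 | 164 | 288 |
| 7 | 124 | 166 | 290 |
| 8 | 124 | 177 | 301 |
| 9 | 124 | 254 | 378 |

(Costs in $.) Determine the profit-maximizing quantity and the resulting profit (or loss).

Tabulate TR − TC: q=0: -124; q=1: -142; q=2: -118; q=3: -60; q=4: 12; q=5: 83; q=6: 156; q=7: 228; q=8: 291; q=9: 288.
Profit is maximized at q = 8. AVC there is 177/8 = $22.12 ≤ P, so producing beats shutting down (which would give -$124).

q = 8; profit = $291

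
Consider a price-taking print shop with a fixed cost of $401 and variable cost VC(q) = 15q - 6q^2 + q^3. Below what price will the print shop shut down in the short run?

Short-run supply begins at min AVC. From VC = 15q - 6q^2 + q^3, AVC = 15 - 6q + q^2.
At the minimum of AVC, MC = AVC. MC = 15 - 12q + 3q^2; setting MC = AVC gives 2q^2 - 6q = 0, so q = 3. min AVC = 6.
So the shutdown price is $6.

$6 per unit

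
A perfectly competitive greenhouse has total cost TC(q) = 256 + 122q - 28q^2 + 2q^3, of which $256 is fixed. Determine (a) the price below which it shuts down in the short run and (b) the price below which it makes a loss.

AVC = 122 - 28q + 2q^2; minimized at q = 7, giving min AVC = $24. That is the shutdown price.
ATC = 256/q + 122 - 28q + 2q^2. Setting dATC/dq = −256/q^2 − 28 + 4q = 0 gives q = 8 (since 4·8^3 − 28·8^2 = 256).
min ATC = 256/8 + 122 − 28·8 + 2·8^2 = $58. That is the break-even price.
For $24 ≤ P < $58 the firm produces at a loss; below $24 it shuts down.

Shutdown price = $24; break-even price = $58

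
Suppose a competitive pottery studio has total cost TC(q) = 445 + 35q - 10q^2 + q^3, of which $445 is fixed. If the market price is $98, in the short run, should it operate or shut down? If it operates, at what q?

Strip out fixed cost: VC = 35q - 10q^2 + q^3. Then AVC = 35 - 10q + q^2 and MC = 35 - 20q + 3q^2.
AVC is minimized where dAVC/dq = -10 + 2q = 0, at q = 5; min AVC = 35 - 10·5 + 5^2 = $10.
P = $98 exceeds min AVC = $10, so the firm stays open.
Set P = MC: 98 = 35 - 20q + 3q^2 → -63 - 20q + 3q^2 = 0. The roots are q = -7/3 and q = 9; the profit-maximizing output is on the rising part of MC, so q* = 9.
Check: AVC at q = 9 is $26 ≤ P, so revenue covers variable cost.
Profit = P·q − TC = 98·9 − 679 = $203.

Produce at q = 9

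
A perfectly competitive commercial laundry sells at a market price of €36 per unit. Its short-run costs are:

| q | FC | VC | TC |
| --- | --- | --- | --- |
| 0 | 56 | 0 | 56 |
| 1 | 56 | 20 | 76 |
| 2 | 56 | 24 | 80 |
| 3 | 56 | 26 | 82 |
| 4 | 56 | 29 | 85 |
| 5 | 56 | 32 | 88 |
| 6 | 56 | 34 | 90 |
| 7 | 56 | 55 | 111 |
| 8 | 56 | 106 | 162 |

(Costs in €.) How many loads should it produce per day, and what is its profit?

Profit at each row (π = 36q − TC): q=0: -56; q=1: -40; q=2: -8; q=3: 26; q=4: 59; q=5: 92; q=6: 126; q=7: 141; q=8: 126.
Profit is maximized at q = 7. AVC there is 55/7 = €7.86 ≤ P, so producing beats shutting down (which would give -€56).

q = 7; profit = €141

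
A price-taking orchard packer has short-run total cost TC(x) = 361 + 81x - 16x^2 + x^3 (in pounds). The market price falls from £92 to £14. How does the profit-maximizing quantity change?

Output falls from 11 to 0 (the firm shuts down)

MC = 81 - 32x + 3x^2; the shutdown threshold is min AVC = £17 (at x = 8).
With P = £92 above the shutdown price, P = MC gives x = 11.
At P = £14 < min AVC = £17, price no longer covers variable cost at any output, so the firm shuts down: x = 0.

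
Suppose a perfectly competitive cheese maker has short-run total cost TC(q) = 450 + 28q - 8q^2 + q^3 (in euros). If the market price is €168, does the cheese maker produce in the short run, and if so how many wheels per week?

Produce at q = 10

Strip out fixed cost: VC = 28q - 8q^2 + q^3. Then AVC = 28 - 8q + q^2 and MC = 28 - 16q + 3q^2.
The AVC parabola has its vertex at q = 8/2 = 4, where AVC = 28 - 8·4 + 4^2 = €12.
P = €168 exceeds min AVC = €12, so the firm stays open.
Set P = MC: 168 = 28 - 16q + 3q^2 → -140 - 16q + 3q^2 = 0. The roots are q = -14/3 and q = 10; the profit-maximizing output is on the rising part of MC, so q* = 10.
Check: AVC at q = 10 is €48 ≤ P, so revenue covers variable cost.
Profit = P·q − TC = 168·10 − 930 = €750.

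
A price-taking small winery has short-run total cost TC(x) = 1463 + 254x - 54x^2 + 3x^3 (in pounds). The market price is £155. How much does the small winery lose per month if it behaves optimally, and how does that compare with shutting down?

AVC = 254 - 54x + 3x^2; min AVC = £11 at x = 9. Since P = £155 ≥ min AVC, the firm produces.
MC = 254 - 108x + 9x^2. Setting P = MC and taking the root on the rising branch gives x* = 11.
TR = 155·11 = 1705. TC = 1463 + 253 = 1716. Profit = 1705 − 1716 = -£11.
That loss of £11 beats the £1463 the firm would lose by shutting down; producing recovers £1452 of fixed cost.

Profit = -£11 at x = 11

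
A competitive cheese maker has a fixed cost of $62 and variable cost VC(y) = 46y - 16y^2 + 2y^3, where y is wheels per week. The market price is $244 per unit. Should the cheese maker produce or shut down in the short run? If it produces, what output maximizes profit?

Produce at y = 9

Strip out fixed cost: VC = 46y - 16y^2 + 2y^3. Then AVC = 46 - 16y + 2y^2 and MC = 46 - 32y + 6y^2.
AVC hits its minimum where MC = AVC, at y = 4, giving min AVC = 46 - 16·4 + 2·4^2 = $14.
Since P = $244 ≥ min AVC = $14, price covers variable cost and the firm should produce.
Solving P = MC: -198 - 32y + 6y^2 = 0 ⇒ y = -11/3 or 9. On the upward-sloping branch, y* = 9.
Check: AVC at y = 9 is $64 ≤ P, so revenue covers variable cost.
Profit = P·y − TC = 244·9 − 638 = $1558.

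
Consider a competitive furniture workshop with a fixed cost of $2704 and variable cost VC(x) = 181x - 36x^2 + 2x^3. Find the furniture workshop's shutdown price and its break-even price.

Shutdown price = $19; break-even price = $259

Shutdown price = min AVC. AVC = 181 - 36x + 2x^2, with vertex at x = 9 and minimum $19.
ATC = 2704/x + 181 - 36x + 2x^2. Setting dATC/dx = −2704/x^2 − 36 + 4x = 0 gives x = 13 (since 4·13^3 − 36·13^2 = 2704).
min ATC = 2704/13 + 181 − 36·13 + 2·13^2 = $259. That is the break-even price.
Between these two prices the firm operates at a loss; above $259 it earns a profit.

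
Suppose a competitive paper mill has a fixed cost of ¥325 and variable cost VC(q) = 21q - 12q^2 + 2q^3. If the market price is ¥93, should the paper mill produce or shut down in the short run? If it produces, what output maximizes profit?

Produce at q = 6

From TC, MC = TC'(q) = 21 - 24q + 6q^2 and AVC = VC/q = 21 - 12q + 2q^2.
The AVC parabola has its vertex at q = 12/4 = 3, where AVC = 21 - 12·3 + 2·3^2 = ¥3.
P = ¥93 exceeds min AVC = ¥3, so the firm stays open.
P = MC gives -72 - 24q + 6q^2 = 0, with roots -2 and 6. Take the larger (rising MC): q* = 6.
Check: AVC at q = 6 is ¥21 ≤ P, so revenue covers variable cost.
Profit = P·q − TC = 93·6 − 451 = ¥107.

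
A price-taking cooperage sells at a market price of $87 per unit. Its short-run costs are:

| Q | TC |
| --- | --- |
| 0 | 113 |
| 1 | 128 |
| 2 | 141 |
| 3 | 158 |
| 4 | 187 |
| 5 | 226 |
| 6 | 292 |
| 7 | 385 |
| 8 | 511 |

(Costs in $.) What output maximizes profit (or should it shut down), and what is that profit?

Q = 6; profit = $230

Tabulate TR − TC: Q=0: -113; Q=1: -41; Q=2: 33; Q=3: 103; Q=4: 161; Q=5: 209; Q=6: 230; Q=7: 224; Q=8: 185.
Profit is maximized at Q = 6. AVC there is 179/6 = $29.83 ≤ P, so producing beats shutting down (which would give -$113).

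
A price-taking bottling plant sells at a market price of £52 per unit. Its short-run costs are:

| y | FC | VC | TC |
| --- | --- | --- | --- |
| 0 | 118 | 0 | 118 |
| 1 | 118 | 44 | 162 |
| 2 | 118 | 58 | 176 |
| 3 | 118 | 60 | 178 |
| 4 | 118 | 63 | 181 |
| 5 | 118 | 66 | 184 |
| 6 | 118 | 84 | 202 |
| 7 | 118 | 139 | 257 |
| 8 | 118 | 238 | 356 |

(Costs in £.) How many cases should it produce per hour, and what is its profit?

y = 6; profit = £110

Compute π = P·y − TC at each output: y=0: -118; y=1: -110; y=2: -72; y=3: -22; y=4: 27; y=5: 76; y=6: 110; y=7: 107; y=8: 60.
Profit is maximized at y = 6. AVC there is 84/6 = £14 ≤ P, so producing beats shutting down (which would give -£118).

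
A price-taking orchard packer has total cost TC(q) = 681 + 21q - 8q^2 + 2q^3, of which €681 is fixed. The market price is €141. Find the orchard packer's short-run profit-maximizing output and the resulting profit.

Profit = -€105 at q = 6

AVC = 21 - 8q + 2q^2; min AVC = €13 at q = 2. Since P = €141 ≥ min AVC, the firm produces.
With MC = 21 - 16q + 6q^2, P = MC on the upward-sloping part at q* = 6.
TR = 141·6 = 846. TC = 681 + 270 = 951. Profit = 846 − 951 = -€105.
Shutting down would mean losing the fixed cost of €681, so operating at a loss of €105 is better by €576.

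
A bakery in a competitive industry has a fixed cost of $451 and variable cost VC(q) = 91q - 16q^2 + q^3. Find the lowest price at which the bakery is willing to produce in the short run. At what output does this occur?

$27 per unit, at q = 8

The firm shuts down when price falls below the minimum of average variable cost. AVC = VC/q = 91 - 16q + q^2.
At the minimum of AVC, MC = AVC. MC = 91 - 32q + 3q^2; setting MC = AVC gives 2q^2 - 16q = 0, so q = 8. min AVC = 27.
So the shutdown price is $27.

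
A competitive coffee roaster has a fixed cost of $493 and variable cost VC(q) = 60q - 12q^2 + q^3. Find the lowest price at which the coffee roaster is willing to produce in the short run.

$24 per unit

The shutdown price is the minimum of AVC. VC = 60q - 12q^2 + q^3, so AVC = 60 - 12q + q^2.
dAVC/dq = -12 + 2q = 0 gives q = 6. min AVC = 60 - 12·6 + 6^2 = 24.
The firm shuts down for any P below $24.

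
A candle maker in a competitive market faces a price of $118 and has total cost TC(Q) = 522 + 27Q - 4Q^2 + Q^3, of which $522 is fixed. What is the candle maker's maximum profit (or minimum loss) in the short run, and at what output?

AVC = 27 - 4Q + Q^2; min AVC = $23 at Q = 2. Since P = $118 ≥ min AVC, the firm produces.
MC = 27 - 8Q + 3Q^2. Setting P = MC and taking the root on the rising branch gives Q* = 7.
TR = 118·7 = 826. TC = 522 + 336 = 858. Profit = 826 − 858 = -$32.
By producing, the firm covers all variable cost plus $490 of fixed cost; shutting down would lose the full $522.

Profit = -$32 at Q = 7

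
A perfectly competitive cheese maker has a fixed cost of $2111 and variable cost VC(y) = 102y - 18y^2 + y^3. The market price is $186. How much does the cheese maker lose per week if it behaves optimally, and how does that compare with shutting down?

Profit = -$151 at y = 14

AVC = 102 - 18y + y^2; min AVC = $21 at y = 9. Since P = $186 ≥ min AVC, the firm produces.
With MC = 102 - 36y + 3y^2, P = MC on the upward-sloping part at y* = 14.
TR = 186·14 = 2604. TC = 2111 + 644 = 2755. Profit = 2604 − 2755 = -$151.
Shutting down would mean losing the fixed cost of $2111, so operating at a loss of $151 is better by $1960.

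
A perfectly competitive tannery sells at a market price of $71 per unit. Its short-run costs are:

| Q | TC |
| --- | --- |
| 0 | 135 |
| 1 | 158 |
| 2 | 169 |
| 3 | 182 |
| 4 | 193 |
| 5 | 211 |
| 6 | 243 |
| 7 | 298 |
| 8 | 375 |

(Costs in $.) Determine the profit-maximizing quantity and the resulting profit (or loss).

Tabulate TR − TC: Q=0: -135; Q=1: -87; Q=2: -27; Q=3: 31; Q=4: 91; Q=5: 144; Q=6: 183; Q=7: 199; Q=8: 193.
Profit is maximized at Q = 7. AVC there is 163/7 = $23.29 ≤ P, so producing beats shutting down (which would give -$135).

Q = 7; profit = $199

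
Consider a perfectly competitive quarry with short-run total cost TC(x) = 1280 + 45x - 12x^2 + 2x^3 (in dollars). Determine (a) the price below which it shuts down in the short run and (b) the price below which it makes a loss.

Shutdown price = min AVC. AVC = 45 - 12x + 2x^2, with vertex at x = 3 and minimum $27.
ATC = 1280/x + 45 - 12x + 2x^2. Setting dATC/dx = −1280/x^2 − 12 + 4x = 0 gives x = 8 (since 4·8^3 − 12·8^2 = 1280).
min ATC = 1280/8 + 45 − 12·8 + 2·8^2 = $237. That is the break-even price.
Between these two prices the firm operates at a loss; above $237 it earns a profit.

Shutdown price = $27; break-even price = $237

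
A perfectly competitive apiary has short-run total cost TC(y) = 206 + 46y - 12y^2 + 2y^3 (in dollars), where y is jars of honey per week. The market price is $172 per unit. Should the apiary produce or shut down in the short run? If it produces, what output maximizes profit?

Variable cost is VC = 46y - 12y^2 + 2y^3, so AVC = VC/y = 46 - 12y + 2y^2 and MC = dTC/dy = 46 - 24y + 6y^2.
AVC hits its minimum where MC = AVC, at y = 3, giving min AVC = 46 - 12·3 + 2·3^2 = $28.
Since P = $172 ≥ min AVC = $28, price covers variable cost and the firm should produce.
P = MC gives -126 - 24y + 6y^2 = 0, with roots -3 and 7. Take the larger (rising MC): y* = 7.
Check: AVC at y = 7 is $60 ≤ P, so revenue covers variable cost.
Profit = P·y − TC = 172·7 − 626 = $578.

Produce at y = 7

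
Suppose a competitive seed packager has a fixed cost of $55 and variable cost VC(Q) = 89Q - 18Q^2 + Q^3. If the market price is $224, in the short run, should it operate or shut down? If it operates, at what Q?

Strip out fixed cost: VC = 89Q - 18Q^2 + Q^3. Then AVC = 89 - 18Q + Q^2 and MC = 89 - 36Q + 3Q^2.
AVC hits its minimum where MC = AVC, at Q = 9, giving min AVC = 89 - 18·9 + 9^2 = $8.
Since P = $224 ≥ min AVC = $8, price covers variable cost and the firm should produce.
Set P = MC: 224 = 89 - 36Q + 3Q^2 → -135 - 36Q + 3Q^2 = 0. The roots are Q = -3 and Q = 15; the profit-maximizing output is on the rising part of MC, so Q* = 15.
Check: AVC at Q = 15 is $44 ≤ P, so revenue covers variable cost.
Profit = P·Q − TC = 224·15 − 715 = $2645.

Produce at Q = 15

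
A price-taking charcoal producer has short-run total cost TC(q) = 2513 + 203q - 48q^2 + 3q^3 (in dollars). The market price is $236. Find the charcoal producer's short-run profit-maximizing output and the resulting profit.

Profit = -$335 at q = 11

AVC = 203 - 48q + 3q^2; min AVC = $11 at q = 8. Since P = $236 ≥ min AVC, the firm produces.
With MC = 203 - 96q + 9q^2, P = MC on the upward-sloping part at q* = 11.
TR = 236·11 = 2596. TC = 2513 + 418 = 2931. Profit = 2596 − 2931 = -$335.
That loss of $335 beats the $2513 the firm would lose by shutting down; producing recovers $2178 of fixed cost.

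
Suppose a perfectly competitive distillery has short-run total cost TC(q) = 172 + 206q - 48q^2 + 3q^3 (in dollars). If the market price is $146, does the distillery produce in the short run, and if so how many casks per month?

From TC, MC = TC'(q) = 206 - 96q + 9q^2 and AVC = VC/q = 206 - 48q + 3q^2.
AVC hits its minimum where MC = AVC, at q = 8, giving min AVC = 206 - 48·8 + 3·8^2 = $14.
Because $146 ≥ $14, revenue can cover variable cost; the firm operates.
Solving P = MC: 60 - 96q + 9q^2 = 0 ⇒ q = 2/3 or 10. On the upward-sloping branch, q* = 10.
Check: AVC at q = 10 is $26 ≤ P, so revenue covers variable cost.
Profit = P·q − TC = 146·10 − 432 = $1028.

Produce at q = 10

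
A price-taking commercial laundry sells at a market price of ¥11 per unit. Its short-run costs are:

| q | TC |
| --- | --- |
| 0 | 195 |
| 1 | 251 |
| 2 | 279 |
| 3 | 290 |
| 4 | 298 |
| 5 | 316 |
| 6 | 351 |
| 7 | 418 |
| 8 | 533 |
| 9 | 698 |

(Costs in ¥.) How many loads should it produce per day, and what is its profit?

Profit at each row (π = 11q − TC): q=0: -195; q=1: -240; q=2: -257; q=3: -257; q=4: -254; q=5: -261; q=6: -285; q=7: -341; q=8: -445; q=9: -599.
Profit is highest at q = 0. Equivalently, the lowest AVC in the table is 121/5 ≈ ¥24.20 at q = 5, and P = ¥11 falls below it — price never covers variable cost, so the firm shuts down and loses only its fixed cost.

q = 0 (shut down); profit = -¥195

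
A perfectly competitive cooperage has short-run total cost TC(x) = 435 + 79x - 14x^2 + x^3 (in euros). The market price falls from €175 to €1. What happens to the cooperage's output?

AVC = 79 - 14x + x^2, minimized at x = 7 where min AVC = €30. MC = 79 - 28x + 3x^2.
With P = €175 above the shutdown price, P = MC gives x = 12.
At P = €1 < min AVC = €30, price no longer covers variable cost at any output, so the firm shuts down: x = 0.

Output falls from 12 to 0 (the firm shuts down)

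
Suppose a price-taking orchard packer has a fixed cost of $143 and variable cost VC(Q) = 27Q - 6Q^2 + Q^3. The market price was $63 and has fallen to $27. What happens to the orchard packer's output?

AVC = 27 - 6Q + Q^2, minimized at Q = 3 where min AVC = $18. MC = 27 - 12Q + 3Q^2.
With P = $63 above the shutdown price, P = MC gives Q = 6.
At P = $27 ≥ min AVC, set P = MC: Q = 4. The firm stays open but cuts output.

Output falls from 6 to 4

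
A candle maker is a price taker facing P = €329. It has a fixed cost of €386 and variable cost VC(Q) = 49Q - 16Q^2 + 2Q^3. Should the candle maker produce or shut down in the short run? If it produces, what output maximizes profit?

Produce at Q = 10

Strip out fixed cost: VC = 49Q - 16Q^2 + 2Q^3. Then AVC = 49 - 16Q + 2Q^2 and MC = 49 - 32Q + 6Q^2.
The AVC parabola has its vertex at Q = 16/4 = 4, where AVC = 49 - 16·4 + 2·4^2 = €17.
P = €329 exceeds min AVC = €17, so the firm stays open.
Set P = MC: 329 = 49 - 32Q + 6Q^2 → -280 - 32Q + 6Q^2 = 0. The roots are Q = -14/3 and Q = 10; the profit-maximizing output is on the rising part of MC, so Q* = 10.
Check: AVC at Q = 10 is €89 ≤ P, so revenue covers variable cost.
Profit = P·Q − TC = 329·10 − 1276 = €2014.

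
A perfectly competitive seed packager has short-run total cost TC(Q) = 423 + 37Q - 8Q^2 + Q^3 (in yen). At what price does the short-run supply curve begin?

¥21 per unit

The firm shuts down when price falls below the minimum of average variable cost. AVC = VC/Q = 37 - 8Q + Q^2.
At the minimum of AVC, MC = AVC. MC = 37 - 16Q + 3Q^2; setting MC = AVC gives 2Q^2 - 8Q = 0, so Q = 4. min AVC = 21.
So the shutdown price is ¥21.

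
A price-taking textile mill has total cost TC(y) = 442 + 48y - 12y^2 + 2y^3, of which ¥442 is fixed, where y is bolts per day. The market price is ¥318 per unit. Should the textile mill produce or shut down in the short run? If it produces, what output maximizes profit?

From TC, MC = TC'(y) = 48 - 24y + 6y^2 and AVC = VC/y = 48 - 12y + 2y^2.
AVC hits its minimum where MC = AVC, at y = 3, giving min AVC = 48 - 12·3 + 2·3^2 = ¥30.
Because ¥318 ≥ ¥30, revenue can cover variable cost; the firm operates.
Set P = MC: 318 = 48 - 24y + 6y^2 → -270 - 24y + 6y^2 = 0. The roots are y = -5 and y = 9; the profit-maximizing output is on the rising part of MC, so y* = 9.
Check: AVC at y = 9 is ¥102 ≤ P, so revenue covers variable cost.
Profit = P·y − TC = 318·9 − 1360 = ¥1502.

Produce at y = 9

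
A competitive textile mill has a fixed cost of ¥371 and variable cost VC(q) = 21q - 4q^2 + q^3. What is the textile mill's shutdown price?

¥17 per unit

The shutdown price is the minimum of AVC. VC = 21q - 4q^2 + q^3, so AVC = 21 - 4q + q^2.
dAVC/dq = -4 + 2q = 0 gives q = 2. min AVC = 21 - 4·2 + 2^2 = 17.
The firm shuts down for any P below ¥17.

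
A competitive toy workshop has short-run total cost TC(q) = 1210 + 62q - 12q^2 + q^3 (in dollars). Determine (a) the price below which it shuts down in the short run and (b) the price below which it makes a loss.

Shutdown price = $26; break-even price = $161

Shutdown price = min AVC. AVC = 62 - 12q + q^2, with vertex at q = 6 and minimum $26.
ATC = 1210/q + 62 - 12q + q^2. Setting dATC/dq = −1210/q^2 − 12 + 2q = 0 gives q = 11 (since 2·11^3 − 12·11^2 = 1210).
min ATC = 1210/11 + 62 − 12·11 + 11^2 = $161. That is the break-even price.
For $26 ≤ P < $161 the firm produces at a loss; below $26 it shuts down.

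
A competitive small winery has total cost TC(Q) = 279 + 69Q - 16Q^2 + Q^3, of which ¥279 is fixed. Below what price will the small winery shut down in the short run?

¥5 per unit

The shutdown price is the minimum of AVC. VC = 69Q - 16Q^2 + Q^3, so AVC = 69 - 16Q + Q^2.
At the minimum of AVC, MC = AVC. MC = 69 - 32Q + 3Q^2; setting MC = AVC gives 2Q^2 - 16Q = 0, so Q = 8. min AVC = 5.
For P < ¥5 the firm produces nothing.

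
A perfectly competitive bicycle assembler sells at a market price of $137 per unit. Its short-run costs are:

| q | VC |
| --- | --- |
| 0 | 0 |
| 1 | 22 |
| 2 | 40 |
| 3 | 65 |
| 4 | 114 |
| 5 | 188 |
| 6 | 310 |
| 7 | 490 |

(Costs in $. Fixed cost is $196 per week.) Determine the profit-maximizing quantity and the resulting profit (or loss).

q = 6; profit = $316

Profit at each row (π = 137q − TC): q=0: -196; q=1: -81; q=2: 38; q=3: 150; q=4: 238; q=5: 301; q=6: 316; q=7: 273.
Profit is maximized at q = 6. AVC there is 310/6 = $51.67 ≤ P, so producing beats shutting down (which would give -$196).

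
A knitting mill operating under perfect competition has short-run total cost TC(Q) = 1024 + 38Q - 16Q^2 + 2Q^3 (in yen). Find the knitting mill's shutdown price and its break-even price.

AVC = 38 - 16Q + 2Q^2; minimized at Q = 4, giving min AVC = ¥6. That is the shutdown price.
ATC = 1024/Q + 38 - 16Q + 2Q^2. Setting dATC/dQ = −1024/Q^2 − 16 + 4Q = 0 gives Q = 8 (since 4·8^3 − 16·8^2 = 1024).
min ATC = 1024/8 + 38 − 16·8 + 2·8^2 = ¥166. That is the break-even price.
For ¥6 ≤ P < ¥166 the firm produces at a loss; below ¥6 it shuts down.

Shutdown price = ¥6; break-even price = ¥166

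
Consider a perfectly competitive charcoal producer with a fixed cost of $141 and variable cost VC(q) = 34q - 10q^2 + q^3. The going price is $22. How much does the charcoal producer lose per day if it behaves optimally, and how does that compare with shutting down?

Profit = -$69 at q = 6

AVC = 34 - 10q + q^2 has its minimum $9 at q = 5; price $22 clears that bar, so the firm operates.
With MC = 34 - 20q + 3q^2, P = MC on the upward-sloping part at q* = 6.
TR = 22·6 = 132. TC = 141 + 60 = 201. Profit = 132 − 201 = -$69.
By producing, the firm covers all variable cost plus $72 of fixed cost; shutting down would lose the full $141.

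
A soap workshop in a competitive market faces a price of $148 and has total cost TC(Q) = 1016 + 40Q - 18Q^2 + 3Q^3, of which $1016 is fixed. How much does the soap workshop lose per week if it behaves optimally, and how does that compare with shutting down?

Profit = -$368 at Q = 6

AVC = 40 - 18Q + 3Q^2; min AVC = $13 at Q = 3. Since P = $148 ≥ min AVC, the firm produces.
MC = 40 - 36Q + 9Q^2. Setting P = MC and taking the root on the rising branch gives Q* = 6.
TR = 148·6 = 888. TC = 1016 + 240 = 1256. Profit = 888 − 1256 = -$368.
Shutting down would mean losing the fixed cost of $1016, so operating at a loss of $368 is better by $648.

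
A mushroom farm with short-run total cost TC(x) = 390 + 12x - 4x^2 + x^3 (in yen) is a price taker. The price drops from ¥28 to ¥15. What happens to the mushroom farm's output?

MC = 12 - 8x + 3x^2; the shutdown threshold is min AVC = ¥8 (at x = 2).
With P = ¥28 above the shutdown price, P = MC gives x = 4.
At P = ¥15 ≥ min AVC, set P = MC: x = 3. The firm stays open but cuts output.

Output falls from 4 to 3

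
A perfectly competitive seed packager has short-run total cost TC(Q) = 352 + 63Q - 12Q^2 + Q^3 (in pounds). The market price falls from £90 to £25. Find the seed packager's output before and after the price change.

Output falls from 9 to 0 (the firm shuts down)

MC = 63 - 24Q + 3Q^2; the shutdown threshold is min AVC = £27 (at Q = 6).
With P = £90 above the shutdown price, P = MC gives Q = 9.
At P = £25 < min AVC = £27, price no longer covers variable cost at any output, so the firm shuts down: Q = 0.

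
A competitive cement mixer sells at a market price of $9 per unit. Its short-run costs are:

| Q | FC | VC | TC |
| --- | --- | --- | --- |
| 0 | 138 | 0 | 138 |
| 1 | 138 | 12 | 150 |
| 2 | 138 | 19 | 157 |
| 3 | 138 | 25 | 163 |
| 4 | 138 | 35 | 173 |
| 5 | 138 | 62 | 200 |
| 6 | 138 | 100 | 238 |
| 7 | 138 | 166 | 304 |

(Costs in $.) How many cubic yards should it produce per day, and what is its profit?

Profit at each row (π = 9Q − TC): Q=0: -138; Q=1: -141; Q=2: -139; Q=3: -136; Q=4: -137; Q=5: -155; Q=6: -184; Q=7: -241.
Profit is maximized at Q = 3. AVC there is 25/3 = $8.33 ≤ P, so producing beats shutting down (which would give -$138).

Q = 3; profit = -$136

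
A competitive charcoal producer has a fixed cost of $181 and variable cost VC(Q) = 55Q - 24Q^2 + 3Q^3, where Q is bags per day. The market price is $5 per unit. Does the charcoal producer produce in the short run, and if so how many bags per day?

Shut down

Strip out fixed cost: VC = 55Q - 24Q^2 + 3Q^3. Then AVC = 55 - 24Q + 3Q^2 and MC = 55 - 48Q + 9Q^2.
The AVC parabola has its vertex at Q = 24/6 = 4, where AVC = 55 - 24·4 + 3·4^2 = $7.
Since P = $5 < min AVC = $7, price fails to cover variable cost at any output.
Best response: produce nothing and absorb the $181 fixed cost.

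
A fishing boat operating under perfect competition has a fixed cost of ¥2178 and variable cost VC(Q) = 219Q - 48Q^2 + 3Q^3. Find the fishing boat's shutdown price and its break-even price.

Shutdown price = min AVC. AVC = 219 - 48Q + 3Q^2, with vertex at Q = 8 and minimum ¥27.
ATC = 2178/Q + 219 - 48Q + 3Q^2. Setting dATC/dQ = −2178/Q^2 − 48 + 6Q = 0 gives Q = 11 (since 6·11^3 − 48·11^2 = 2178).
min ATC = 2178/11 + 219 − 48·11 + 3·11^2 = ¥252. That is the break-even price.
For ¥27 ≤ P < ¥252 the firm produces at a loss; below ¥27 it shuts down.

Shutdown price = ¥27; break-even price = ¥252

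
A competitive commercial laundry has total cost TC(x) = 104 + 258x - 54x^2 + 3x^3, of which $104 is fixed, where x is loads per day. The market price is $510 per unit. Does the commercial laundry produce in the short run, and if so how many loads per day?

From TC, MC = TC'(x) = 258 - 108x + 9x^2 and AVC = VC/x = 258 - 54x + 3x^2.
The AVC parabola has its vertex at x = 54/6 = 9, where AVC = 258 - 54·9 + 3·9^2 = $15.
Because $510 ≥ $15, revenue can cover variable cost; the firm operates.
Set P = MC: 510 = 258 - 108x + 9x^2 → -252 - 108x + 9x^2 = 0. The roots are x = -2 and x = 14; the profit-maximizing output is on the rising part of MC, so x* = 14.
Check: AVC at x = 14 is $90 ≤ P, so revenue covers variable cost.
Profit = P·x − TC = 510·14 − 1364 = $5776.

Produce at x = 14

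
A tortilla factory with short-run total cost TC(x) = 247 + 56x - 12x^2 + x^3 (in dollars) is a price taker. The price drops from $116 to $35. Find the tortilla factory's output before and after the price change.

Output falls from 10 to 7

MC = 56 - 24x + 3x^2; the shutdown threshold is min AVC = $20 (at x = 6).
At P = $116 ≥ min AVC, set P = MC on the rising branch: x = 10.
At P = $35 ≥ min AVC, set P = MC: x = 7. The firm stays open but cuts output.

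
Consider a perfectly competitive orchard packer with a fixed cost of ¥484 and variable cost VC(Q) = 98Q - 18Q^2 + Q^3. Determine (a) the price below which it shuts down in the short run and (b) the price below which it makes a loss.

AVC = 98 - 18Q + Q^2; minimized at Q = 9, giving min AVC = ¥17. That is the shutdown price.
ATC = 484/Q + 98 - 18Q + Q^2. Setting dATC/dQ = −484/Q^2 − 18 + 2Q = 0 gives Q = 11 (since 2·11^3 − 18·11^2 = 484).
min ATC = 484/11 + 98 − 18·11 + 11^2 = ¥65. That is the break-even price.
Between these two prices the firm operates at a loss; above ¥65 it earns a profit.

Shutdown price = ¥17; break-even price = ¥65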